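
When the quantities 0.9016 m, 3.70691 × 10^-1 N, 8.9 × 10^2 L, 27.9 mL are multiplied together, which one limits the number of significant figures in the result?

8.9 × 10^2 L

0.9016 m → 4 s.f.; 3.70691 × 10^-1 N → 6 s.f.; 8.9 × 10^2 L → 2 s.f.; 27.9 mL → 3 s.f.
The fewest is 2 significant figures, from 8.9 × 10^2 L.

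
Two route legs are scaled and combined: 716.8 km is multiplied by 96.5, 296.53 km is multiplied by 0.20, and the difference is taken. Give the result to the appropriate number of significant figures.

6.91 × 10⁴ km

716.8 × 96.5 = 69171.2 → 6.92 × 10⁴ km (3 s.f., last digit at the 10^2 place).
296.53 × 0.20 = 59.306 → 59 km (2 s.f., last digit at the 10^0 place).
Difference: 69111.894 km; keep the coarser place, 10^2.
Result: 6.91 × 10⁴ km.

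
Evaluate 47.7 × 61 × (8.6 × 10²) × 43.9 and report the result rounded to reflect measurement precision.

1.1 × 10⁸

47.7 × 61 × (8.6 × 10²) × 43.9 = 109852813.8
Multiplication/division keeps the fewest significant figures: 47.7 → 3 s.f., 61 → 2 s.f., 8.6 × 10² → 2 s.f., 43.9 → 3 s.f.; limit is 2.
Rounded to 2 significant figures: 1.1 × 10⁸.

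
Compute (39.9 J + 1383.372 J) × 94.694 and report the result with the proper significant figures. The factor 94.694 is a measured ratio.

1.3478 × 10^5 J

39.9 J + 1383.372 J = 1423.272 J; the sum is limited to 1 decimal place (5 s.f.).
Carrying full precision, 1423.272 × 94.694 = 134775.318768 J; 94.694 has 5 s.f., so the result keeps min(5, 5) = 5 s.f.
Rounded to 5 significant figures: 1.3478 × 10^5 J.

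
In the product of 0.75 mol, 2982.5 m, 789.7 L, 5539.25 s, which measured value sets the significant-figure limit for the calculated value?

0.75 mol

0.75 mol → 2 s.f.; 2982.5 m → 5 s.f.; 789.7 L → 4 s.f.; 5539.25 s → 6 s.f.
The fewest is 2 significant figures, from 0.75 mol.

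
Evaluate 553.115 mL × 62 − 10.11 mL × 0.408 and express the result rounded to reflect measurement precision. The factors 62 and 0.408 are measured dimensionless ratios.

3.4 × 10⁴ mL

553.115 × 62 = 34293.13 → 3.4 × 10⁴ mL (2 s.f., last digit at the 10^3 place).
10.11 × 0.408 = 4.12488 → 4.12 mL (3 s.f., last digit at the 10^-2 place).
Difference: 34289.00512 mL; keep the coarser place, 10^3.
Result: 3.4 × 10⁴ mL.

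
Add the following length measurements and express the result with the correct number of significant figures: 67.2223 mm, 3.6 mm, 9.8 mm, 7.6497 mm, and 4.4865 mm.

92.8 mm

67.2223 mm + 3.6 mm + 9.8 mm + 7.6497 mm + 4.4865 mm = 92.7585 mm.
Addition/subtraction keeps the fewest decimal places: 67.2223 → 4 decimal places, 3.6 → 1 decimal place, 9.8 → 1 decimal place, 7.6497 → 4 decimal places, 4.4865 → 4 decimal places; limit is 1.
Rounded to 1 decimal place: 92.8 mm.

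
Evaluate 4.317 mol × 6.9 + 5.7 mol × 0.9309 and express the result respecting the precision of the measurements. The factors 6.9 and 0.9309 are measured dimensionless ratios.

4.317 × 6.9 = 29.7873 → 3.0 × 10¹ mol (2 s.f., last digit at the 10^0 place).
5.7 × 0.9309 = 5.30613 → 5.3 mol (2 s.f., last digit at the 10^-1 place).
Sum: 35.09343 mol; keep the coarser place, 10^0.
Result: 35 mol.

35 mol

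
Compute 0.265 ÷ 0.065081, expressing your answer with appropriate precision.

4.07

0.265 ÷ 0.065081 = 4.07184892672…
Multiplication/division keeps the fewest significant figures: 0.265 → 3 s.f., 0.065081 → 5 s.f.; limit is 3.
Rounded to 3 significant figures: 4.07.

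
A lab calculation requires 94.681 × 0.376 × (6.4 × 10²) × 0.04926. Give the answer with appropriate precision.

94.681 × 0.376 × (6.4 × 10²) × 0.04926 = 1122.34160548…
Multiplication/division keeps the fewest significant figures: 94.681 → 5 s.f., 0.376 → 3 s.f., 6.4 × 10² → 2 s.f., 0.04926 → 4 s.f.; limit is 2.
Rounded to 2 significant figures: 1.1 × 10³.

1.1 × 10³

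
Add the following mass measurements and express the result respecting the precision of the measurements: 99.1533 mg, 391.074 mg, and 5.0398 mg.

99.1533 mg + 391.074 mg + 5.0398 mg = 495.2671 mg.
Addition/subtraction keeps the fewest decimal places: 99.1533 → 4 decimal places, 391.074 → 3 decimal places, 5.0398 → 4 decimal places; limit is 3.
Rounded to 3 decimal places: 495.267 mg.

495.267 mg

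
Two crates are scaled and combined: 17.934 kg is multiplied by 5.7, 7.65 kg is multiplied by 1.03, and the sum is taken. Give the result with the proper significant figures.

17.934 × 5.7 = 102.2238 → 1.0 × 10² kg (2 s.f., last digit at the 10^1 place).
7.65 × 1.03 = 7.8795 → 7.88 kg (3 s.f., last digit at the 10^-2 place).
Sum: 110.1033 kg; keep the coarser place, 10^1.
Result: 1.1 × 10² kg.

1.1 × 10² kg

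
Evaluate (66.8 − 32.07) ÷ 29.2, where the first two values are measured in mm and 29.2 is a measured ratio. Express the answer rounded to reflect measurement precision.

66.8 mm − 32.07 mm = 34.73 mm; the difference is limited to 1 decimal place (3 s.f.).
Carrying full precision, 34.73 ÷ 29.2 = 1.18938356164… mm; 29.2 has 3 s.f., so the result keeps min(3, 3) = 3 s.f.
Rounded to 3 significant figures: 1.19 mm.

1.19 mm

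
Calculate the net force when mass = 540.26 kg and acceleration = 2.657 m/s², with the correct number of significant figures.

1435 N

net force = 540.26 kg × 2.657 m/s² = 1435.47082 N.
540.26 has 5 significant figures; 2.657 has 4.
Division/multiplication keeps the fewest: 4 significant figures.
Rounded: 1435 N.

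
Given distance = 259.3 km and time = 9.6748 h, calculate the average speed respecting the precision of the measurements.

26.80 km/h

average speed = 259.3 km ÷ 9.6748 h = 26.8015876297… km/h.
259.3 has 4 significant figures; 9.6748 has 5.
Division/multiplication keeps the fewest: 4 significant figures.
Rounded: 26.80 km/h.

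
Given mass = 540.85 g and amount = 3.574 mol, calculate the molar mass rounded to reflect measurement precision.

151.3 g/mol

molar mass = 540.85 g ÷ 3.574 mol = 151.329043089… g/mol.
540.85 has 5 significant figures; 3.574 has 4.
Division/multiplication keeps the fewest: 4 significant figures.
Rounded: 151.3 g/mol.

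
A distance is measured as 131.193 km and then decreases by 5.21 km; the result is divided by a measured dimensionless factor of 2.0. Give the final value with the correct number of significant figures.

131.193 km − 5.21 km = 125.983 km; the difference is limited to 2 decimal places (5 s.f.).
Carrying full precision, 125.983 ÷ 2.0 = 62.9915 km; 2.0 has 2 s.f., so the result keeps min(5, 2) = 2 s.f.
Rounded to 2 significant figures: 63 km.

63 km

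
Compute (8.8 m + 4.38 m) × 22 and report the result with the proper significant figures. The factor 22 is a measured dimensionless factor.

8.8 m + 4.38 m = 13.18 m; the sum is limited to 1 decimal place (3 s.f.).
Carrying full precision, 13.18 × 22 = 289.96 m; 22 has 2 s.f., so the result keeps min(3, 2) = 2 s.f.
Rounded to 2 significant figures: 2.9 × 10² m.

2.9 × 10² m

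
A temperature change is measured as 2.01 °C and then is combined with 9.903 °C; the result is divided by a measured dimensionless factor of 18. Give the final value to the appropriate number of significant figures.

6.6 × 10^-1 °C

2.01 °C + 9.903 °C = 11.913 °C; the sum is limited to 2 decimal places (4 s.f.).
Carrying full precision, 11.913 ÷ 18 = 0.661833333333… °C; 18 has 2 s.f., so the result keeps min(4, 2) = 2 s.f.
Rounded to 2 significant figures: 6.6 × 10^-1 °C.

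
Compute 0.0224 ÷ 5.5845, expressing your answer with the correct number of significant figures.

0.0224 ÷ 5.5845 = 0.00401110215776…
Multiplication/division keeps the fewest significant figures: 0.0224 → 3 s.f., 5.5845 → 5 s.f.; limit is 3.
Rounded to 3 significant figures: 0.00401.

0.00401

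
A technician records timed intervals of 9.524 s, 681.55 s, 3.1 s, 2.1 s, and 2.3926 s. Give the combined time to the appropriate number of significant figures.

698.7 s

9.524 s + 681.55 s + 3.1 s + 2.1 s + 2.3926 s = 698.6666 s.
Addition/subtraction keeps the fewest decimal places: 9.524 → 3 decimal places, 681.55 → 2 decimal places, 3.1 → 1 decimal place, 2.1 → 1 decimal place, 2.3926 → 4 decimal places; limit is 1.
Rounded to 1 decimal place: 698.7 s.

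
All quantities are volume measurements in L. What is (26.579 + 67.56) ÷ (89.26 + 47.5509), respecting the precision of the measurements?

26.579 + 67.56 = 94.139, limited to 2 d.p. → 4 s.f.; 89.26 + 47.5509 = 136.8109, limited to 2 d.p. → 5 s.f.
Carrying full precision, 94.139 ÷ 136.8109 = 0.688095758452…; keep min(4, 5) = 4 s.f.
Rounded to 4 significant figures: 0.6881.

0.6881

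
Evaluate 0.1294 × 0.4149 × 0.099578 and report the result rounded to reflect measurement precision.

0.1294 × 0.4149 × 0.099578 = 0.00534614963868
Multiplication/division keeps the fewest significant figures: 0.1294 → 4 s.f., 0.4149 → 4 s.f., 0.099578 → 5 s.f.; limit is 4.
Rounded to 4 significant figures: 5.346 × 10⁻³.

5.346 × 10⁻³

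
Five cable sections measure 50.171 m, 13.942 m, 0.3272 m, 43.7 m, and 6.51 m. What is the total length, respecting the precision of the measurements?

114.7 m

50.171 m + 13.942 m + 0.3272 m + 43.7 m + 6.51 m = 114.6502 m.
Addition/subtraction keeps the fewest decimal places: 50.171 → 3 decimal places, 13.942 → 3 decimal places, 0.3272 → 4 decimal places, 43.7 → 1 decimal place, 6.51 → 2 decimal places; limit is 1.
Rounded to 1 decimal place: 114.7 m.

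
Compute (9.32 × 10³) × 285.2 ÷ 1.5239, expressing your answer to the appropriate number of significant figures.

(9.32 × 10³) × 285.2 ÷ 1.5239 = 1744250.9351…
Multiplication/division keeps the fewest significant figures: 9.32 × 10³ → 3 s.f., 285.2 → 4 s.f., 1.5239 → 5 s.f.; limit is 3.
Rounded to 3 significant figures: 1.74 × 10⁶.

1.74 × 10⁶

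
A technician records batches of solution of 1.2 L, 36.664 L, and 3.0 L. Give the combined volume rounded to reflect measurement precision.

1.2 L + 36.664 L + 3.0 L = 40.864 L.
Addition/subtraction keeps the fewest decimal places: 1.2 → 1 decimal place, 36.664 → 3 decimal places, 3.0 → 1 decimal place; limit is 1.
Rounded to 1 decimal place: 40.9 L.

40.9 L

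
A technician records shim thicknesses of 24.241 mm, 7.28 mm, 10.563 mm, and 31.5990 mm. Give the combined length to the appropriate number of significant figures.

73.68 mm

24.241 mm + 7.28 mm + 10.563 mm + 31.5990 mm = 73.6830 mm.
Addition/subtraction keeps the fewest decimal places: 24.241 → 3 decimal places, 7.28 → 2 decimal places, 10.563 → 3 decimal places, 31.5990 → 4 decimal places; limit is 2.
Rounded to 2 decimal places: 73.68 mm.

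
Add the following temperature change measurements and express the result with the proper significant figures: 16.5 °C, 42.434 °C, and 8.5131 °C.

16.5 °C + 42.434 °C + 8.5131 °C = 67.4471 °C.
Addition/subtraction keeps the fewest decimal places: 16.5 → 1 decimal place, 42.434 → 3 decimal places, 8.5131 → 4 decimal places; limit is 1.
Rounded to 1 decimal place: 67.4 °C.

67.4 °C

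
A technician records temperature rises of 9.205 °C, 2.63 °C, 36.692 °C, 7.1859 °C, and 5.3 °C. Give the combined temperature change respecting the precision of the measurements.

9.205 °C + 2.63 °C + 36.692 °C + 7.1859 °C + 5.3 °C = 61.0129 °C.
Addition/subtraction keeps the fewest decimal places: 9.205 → 3 decimal places, 2.63 → 2 decimal places, 36.692 → 3 decimal places, 7.1859 → 4 decimal places, 5.3 → 1 decimal place; limit is 1.
Rounded to 1 decimal place: 61.0 °C.

61.0 °C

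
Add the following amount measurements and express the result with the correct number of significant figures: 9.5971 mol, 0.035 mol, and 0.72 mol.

10.35 mol

9.5971 mol + 0.035 mol + 0.72 mol = 10.3521 mol.
Addition/subtraction keeps the fewest decimal places: 9.5971 → 4 decimal places, 0.035 → 3 decimal places, 0.72 → 2 decimal places; limit is 2.
Rounded to 2 decimal places: 10.35 mol.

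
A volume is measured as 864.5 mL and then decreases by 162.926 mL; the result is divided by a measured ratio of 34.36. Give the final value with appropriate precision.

20.42 mL

864.5 mL − 162.926 mL = 701.574 mL; the difference is limited to 1 decimal place (4 s.f.).
Carrying full precision, 701.574 ÷ 34.36 = 20.4183352736… mL; 34.36 has 4 s.f., so the result keeps min(4, 4) = 4 s.f.
Rounded to 4 significant figures: 20.42 mL.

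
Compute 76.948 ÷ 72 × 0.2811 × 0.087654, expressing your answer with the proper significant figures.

2.6 × 10⁻²

76.948 ÷ 72 × 0.2811 × 0.087654 = 0.0263328233021…
Multiplication/division keeps the fewest significant figures: 76.948 → 5 s.f., 72 → 2 s.f., 0.2811 → 4 s.f., 0.087654 → 5 s.f.; limit is 2.
Rounded to 2 significant figures: 2.6 × 10⁻².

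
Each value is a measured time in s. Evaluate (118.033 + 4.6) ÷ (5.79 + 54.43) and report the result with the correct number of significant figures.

118.033 + 4.6 = 122.633, limited to 1 d.p. → 4 s.f.; 5.79 + 54.43 = 60.22, limited to 2 d.p. → 4 s.f.
Carrying full precision, 122.633 ÷ 60.22 = 2.03641647293…; keep min(4, 4) = 4 s.f.
Rounded to 4 significant figures: 2.036.

2.036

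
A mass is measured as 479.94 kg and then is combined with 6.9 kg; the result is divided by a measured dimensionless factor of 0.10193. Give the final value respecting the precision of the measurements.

479.94 kg + 6.9 kg = 486.84 kg; the sum is limited to 1 decimal place (4 s.f.).
Carrying full precision, 486.84 ÷ 0.10193 = 4776.21897381… kg; 0.10193 has 5 s.f., so the result keeps min(4, 5) = 4 s.f.
Rounded to 4 significant figures: 4776 kg.

4776 kg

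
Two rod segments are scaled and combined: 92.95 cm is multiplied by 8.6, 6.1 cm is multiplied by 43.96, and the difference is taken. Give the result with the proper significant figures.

92.95 × 8.6 = 799.37 → 8.0 × 10² cm (2 s.f., last digit at the 10^1 place).
6.1 × 43.96 = 268.156 → 2.7 × 10² cm (2 s.f., last digit at the 10^1 place).
Difference: 531.214 cm; keep the coarser place, 10^1.
Result: 5.3 × 10² cm.

5.3 × 10² cm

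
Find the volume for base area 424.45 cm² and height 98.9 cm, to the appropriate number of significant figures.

volume = 424.45 cm² × 98.9 cm = 41978.105 cm³.
424.45 has 5 significant figures; 98.9 has 3.
Division/multiplication keeps the fewest: 3 significant figures.
Rounded: 4.20 × 10^4 cm³.

4.20 × 10^4 cm³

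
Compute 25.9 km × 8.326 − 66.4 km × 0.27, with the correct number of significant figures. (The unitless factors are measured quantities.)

198 km

25.9 × 8.326 = 215.6434 → 216 km (3 s.f., last digit at the 10^0 place).
66.4 × 0.27 = 17.928 → 18 km (2 s.f., last digit at the 10^0 place).
Difference: 197.7154 km; keep the coarser place, 10^0.
Result: 198 km.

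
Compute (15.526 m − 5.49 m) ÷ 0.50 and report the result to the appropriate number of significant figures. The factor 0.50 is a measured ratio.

15.526 m − 5.49 m = 10.036 m; the difference is limited to 2 decimal places (4 s.f.).
Carrying full precision, 10.036 ÷ 0.50 = 20.072 m; 0.50 has 2 s.f., so the result keeps min(4, 2) = 2 s.f.
Rounded to 2 significant figures: 20. m.

20. m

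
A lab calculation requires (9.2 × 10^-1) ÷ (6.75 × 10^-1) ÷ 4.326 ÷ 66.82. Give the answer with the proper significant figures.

0.0047

(9.2 × 10^-1) ÷ (6.75 × 10^-1) ÷ 4.326 ÷ 66.82 = 0.00471510173952…
Multiplication/division keeps the fewest significant figures: 9.2 × 10^-1 → 2 s.f., 6.75 × 10^-1 → 3 s.f., 4.326 → 4 s.f., 66.82 → 4 s.f.; limit is 2.
Rounded to 2 significant figures: 0.0047.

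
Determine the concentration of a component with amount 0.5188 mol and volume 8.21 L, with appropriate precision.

concentration = 0.5188 mol ÷ 8.21 L = 0.0631912302071… mol/L.
0.5188 has 4 significant figures; 8.21 has 3.
Division/multiplication keeps the fewest: 3 significant figures.
Rounded: 0.0632 mol/L.

0.0632 mol/L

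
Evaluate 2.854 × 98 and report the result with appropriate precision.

2.8 × 10^2

2.854 × 98 = 279.692
Multiplication/division keeps the fewest significant figures: 2.854 → 4 s.f., 98 → 2 s.f.; limit is 2.
Rounded to 2 significant figures: 2.8 × 10^2.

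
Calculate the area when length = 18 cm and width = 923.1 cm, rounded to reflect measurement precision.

1.7 × 10^4 cm²

area = 18 cm × 923.1 cm = 16615.8 cm².
18 has 2 significant figures; 923.1 has 4.
Division/multiplication keeps the fewest: 2 significant figures.
Rounded: 1.7 × 10^4 cm².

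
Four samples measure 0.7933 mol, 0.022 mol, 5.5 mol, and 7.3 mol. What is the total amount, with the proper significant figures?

0.7933 mol + 0.022 mol + 5.5 mol + 7.3 mol = 13.6153 mol.
Addition/subtraction keeps the fewest decimal places: 0.7933 → 4 decimal places, 0.022 → 3 decimal places, 5.5 → 1 decimal place, 7.3 → 1 decimal place; limit is 1.
Rounded to 1 decimal place: 13.6 mol.

13.6 mol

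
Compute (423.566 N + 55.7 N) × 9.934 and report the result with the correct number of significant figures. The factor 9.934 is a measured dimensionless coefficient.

423.566 N + 55.7 N = 479.266 N; the sum is limited to 1 decimal place (4 s.f.).
Carrying full precision, 479.266 × 9.934 = 4761.028444 N; 9.934 has 4 s.f., so the result keeps min(4, 4) = 4 s.f.
Rounded to 4 significant figures: 4761 N.

4761 N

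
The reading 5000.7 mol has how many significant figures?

5000.7: zeros between nonzero digits are significant.

5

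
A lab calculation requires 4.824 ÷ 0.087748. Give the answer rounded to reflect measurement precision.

4.824 ÷ 0.087748 = 54.9756119798…
Multiplication/division keeps the fewest significant figures: 4.824 → 4 s.f., 0.087748 → 5 s.f.; limit is 4.
Rounded to 4 significant figures: 54.98.

54.98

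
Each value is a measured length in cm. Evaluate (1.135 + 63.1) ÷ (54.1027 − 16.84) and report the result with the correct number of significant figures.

1.135 + 63.1 = 64.235, limited to 1 d.p. → 3 s.f.; 54.1027 − 16.84 = 37.2627, limited to 2 d.p. → 4 s.f.
Carrying full precision, 64.235 ÷ 37.2627 = 1.72384180427…; keep min(3, 4) = 3 s.f.
Rounded to 3 significant figures: 1.72.

1.72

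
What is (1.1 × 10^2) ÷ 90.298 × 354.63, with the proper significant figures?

(1.1 × 10^2) ÷ 90.298 × 354.63 = 432.006245986…
Multiplication/division keeps the fewest significant figures: 1.1 × 10^2 → 2 s.f., 90.298 → 5 s.f., 354.63 → 5 s.f.; limit is 2.
Rounded to 2 significant figures: 4.3 × 10^2.

4.3 × 10^2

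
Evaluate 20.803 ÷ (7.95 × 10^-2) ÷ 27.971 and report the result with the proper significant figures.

9.36

20.803 ÷ (7.95 × 10^-2) ÷ 27.971 = 9.35515197794…
Multiplication/division keeps the fewest significant figures: 20.803 → 5 s.f., 7.95 × 10^-2 → 3 s.f., 27.971 → 5 s.f.; limit is 3.
Rounded to 3 significant figures: 9.36.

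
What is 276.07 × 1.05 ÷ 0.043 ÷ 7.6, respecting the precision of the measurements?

276.07 × 1.05 ÷ 0.043 ÷ 7.6 = 887.005813953…
Multiplication/division keeps the fewest significant figures: 276.07 → 5 s.f., 1.05 → 3 s.f., 0.043 → 2 s.f., 7.6 → 2 s.f.; limit is 2.
Rounded to 2 significant figures: 8.9 × 10^2.

8.9 × 10^2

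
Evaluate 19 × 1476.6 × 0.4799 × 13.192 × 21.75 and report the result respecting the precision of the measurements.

19 × 1476.6 × 0.4799 × 13.192 × 21.75 = 3863110.39382…
Multiplication/division keeps the fewest significant figures: 19 → 2 s.f., 1476.6 → 5 s.f., 0.4799 → 4 s.f., 13.192 → 5 s.f., 21.75 → 4 s.f.; limit is 2.
Rounded to 2 significant figures: 3.9 × 10^6.

3.9 × 10^6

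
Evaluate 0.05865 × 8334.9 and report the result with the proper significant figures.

488.8

0.05865 × 8334.9 = 488.841885
Multiplication/division keeps the fewest significant figures: 0.05865 → 4 s.f., 8334.9 → 5 s.f.; limit is 4.
Rounded to 4 significant figures: 488.8.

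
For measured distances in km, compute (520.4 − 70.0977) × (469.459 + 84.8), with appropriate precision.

2.496 × 10^5 km²

520.4 − 70.0977 = 450.3023, limited to 1 d.p. → 4 s.f.; 469.459 + 84.8 = 554.259, limited to 1 d.p. → 4 s.f.
Carrying full precision, 450.3023 × 554.259 = 249584.102496…; keep min(4, 4) = 4 s.f.
Rounded to 4 significant figures: 2.496 × 10^5 km².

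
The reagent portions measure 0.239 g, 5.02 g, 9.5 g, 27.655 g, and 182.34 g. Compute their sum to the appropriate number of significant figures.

224.8 g

0.239 g + 5.02 g + 9.5 g + 27.655 g + 182.34 g = 224.754 g.
Addition/subtraction keeps the fewest decimal places: 0.239 → 3 decimal places, 5.02 → 2 decimal places, 9.5 → 1 decimal place, 27.655 → 3 decimal places, 182.34 → 2 decimal places; limit is 1.
Rounded to 1 decimal place: 224.8 g.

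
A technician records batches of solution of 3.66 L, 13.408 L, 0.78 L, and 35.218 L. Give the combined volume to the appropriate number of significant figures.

53.07 L

3.66 L + 13.408 L + 0.78 L + 35.218 L = 53.066 L.
Addition/subtraction keeps the fewest decimal places: 3.66 → 2 decimal places, 13.408 → 3 decimal places, 0.78 → 2 decimal places, 35.218 → 3 decimal places; limit is 2.
Rounded to 2 decimal places: 53.07 L.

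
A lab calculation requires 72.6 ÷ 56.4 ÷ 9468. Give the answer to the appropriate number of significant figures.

1.36 × 10⁻⁴

72.6 ÷ 56.4 ÷ 9468 = 0.000135956278259…
Multiplication/division keeps the fewest significant figures: 72.6 → 3 s.f., 56.4 → 3 s.f., 9468 → 4 s.f.; limit is 3.
Rounded to 3 significant figures: 1.36 × 10⁻⁴.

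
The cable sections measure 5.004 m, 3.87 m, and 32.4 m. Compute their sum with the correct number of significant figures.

41.3 m

5.004 m + 3.87 m + 32.4 m = 41.274 m.
Addition/subtraction keeps the fewest decimal places: 5.004 → 3 decimal places, 3.87 → 2 decimal places, 32.4 → 1 decimal place; limit is 1.
Rounded to 1 decimal place: 41.3 m.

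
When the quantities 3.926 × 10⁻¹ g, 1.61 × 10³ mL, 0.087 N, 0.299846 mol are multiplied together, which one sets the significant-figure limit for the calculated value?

3.926 × 10⁻¹ g → 4 s.f.; 1.61 × 10³ mL → 3 s.f.; 0.087 N → 2 s.f.; 0.299846 mol → 6 s.f.
The fewest is 2 significant figures, from 0.087 N.

0.087 N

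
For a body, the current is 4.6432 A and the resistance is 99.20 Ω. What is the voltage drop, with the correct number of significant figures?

voltage drop = 4.6432 A × 99.20 Ω = 460.60544 V.
4.6432 has 5 significant figures; 99.20 has 4.
Division/multiplication keeps the fewest: 4 significant figures.
Rounded: 460.6 V.

460.6 V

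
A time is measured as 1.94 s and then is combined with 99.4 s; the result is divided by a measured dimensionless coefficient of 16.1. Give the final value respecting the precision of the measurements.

6.29 s

1.94 s + 99.4 s = 101.34 s; the sum is limited to 1 decimal place (4 s.f.).
Carrying full precision, 101.34 ÷ 16.1 = 6.29440993789… s; 16.1 has 3 s.f., so the result keeps min(4, 3) = 3 s.f.
Rounded to 3 significant figures: 6.29 s.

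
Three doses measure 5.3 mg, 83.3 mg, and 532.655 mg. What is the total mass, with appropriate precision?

5.3 mg + 83.3 mg + 532.655 mg = 621.255 mg.
Addition/subtraction keeps the fewest decimal places: 5.3 → 1 decimal place, 83.3 → 1 decimal place, 532.655 → 3 decimal places; limit is 1.
Rounded to 1 decimal place: 621.3 mg.

621.3 mg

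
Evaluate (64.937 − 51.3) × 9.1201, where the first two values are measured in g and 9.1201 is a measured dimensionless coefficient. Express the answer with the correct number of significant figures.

124 g

64.937 g − 51.3 g = 13.637 g; the difference is limited to 1 decimal place (3 s.f.).
Carrying full precision, 13.637 × 9.1201 = 124.3708037 g; 9.1201 has 5 s.f., so the result keeps min(3, 5) = 3 s.f.
Rounded to 3 significant figures: 124 g.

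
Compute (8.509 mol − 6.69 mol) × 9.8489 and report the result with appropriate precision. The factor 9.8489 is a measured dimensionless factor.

8.509 mol − 6.69 mol = 1.819 mol; the difference is limited to 2 decimal places (3 s.f.).
Carrying full precision, 1.819 × 9.8489 = 17.9151491 mol; 9.8489 has 5 s.f., so the result keeps min(3, 5) = 3 s.f.
Rounded to 3 significant figures: 17.9 mol.

17.9 mol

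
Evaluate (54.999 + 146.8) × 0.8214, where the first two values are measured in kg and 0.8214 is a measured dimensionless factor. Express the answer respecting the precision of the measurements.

54.999 kg + 146.8 kg = 201.799 kg; the sum is limited to 1 decimal place (4 s.f.).
Carrying full precision, 201.799 × 0.8214 = 165.7576986 kg; 0.8214 has 4 s.f., so the result keeps min(4, 4) = 4 s.f.
Rounded to 4 significant figures: 165.8 kg.

165.8 kg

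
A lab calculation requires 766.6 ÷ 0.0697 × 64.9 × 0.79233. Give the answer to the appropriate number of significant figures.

5.66 × 10⁵

766.6 ÷ 0.0697 × 64.9 × 0.79233 = 565570.610505…
Multiplication/division keeps the fewest significant figures: 766.6 → 4 s.f., 0.0697 → 3 s.f., 64.9 → 3 s.f., 0.79233 → 5 s.f.; limit is 3.
Rounded to 3 significant figures: 5.66 × 10⁵.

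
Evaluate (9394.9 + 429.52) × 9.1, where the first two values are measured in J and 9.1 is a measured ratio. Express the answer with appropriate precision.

8.9 × 10⁴ J

9394.9 J + 429.52 J = 9824.42 J; the sum is limited to 1 decimal place (5 s.f.).
Carrying full precision, 9824.42 × 9.1 = 89402.222 J; 9.1 has 2 s.f., so the result keeps min(5, 2) = 2 s.f.
Rounded to 2 significant figures: 8.9 × 10⁴ J.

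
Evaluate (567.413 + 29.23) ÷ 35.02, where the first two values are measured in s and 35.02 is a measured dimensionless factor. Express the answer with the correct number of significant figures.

567.413 s + 29.23 s = 596.643 s; the sum is limited to 2 decimal places (5 s.f.).
Carrying full precision, 596.643 ÷ 35.02 = 17.0372073101… s; 35.02 has 4 s.f., so the result keeps min(5, 4) = 4 s.f.
Rounded to 4 significant figures: 17.04 s.

17.04 s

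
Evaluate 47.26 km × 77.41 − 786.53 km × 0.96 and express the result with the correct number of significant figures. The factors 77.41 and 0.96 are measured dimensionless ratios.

2.90 × 10³ km

47.26 × 77.41 = 3658.3966 → 3658 km (4 s.f., last digit at the 10^0 place).
786.53 × 0.96 = 755.0688 → 7.6 × 10² km (2 s.f., last digit at the 10^1 place).
Difference: 2903.3278 km; keep the coarser place, 10^1.
Result: 2.90 × 10³ km.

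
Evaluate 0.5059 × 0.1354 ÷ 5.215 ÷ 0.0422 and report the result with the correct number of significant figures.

0.5059 × 0.1354 ÷ 5.215 ÷ 0.0422 = 0.311255174419…
Multiplication/division keeps the fewest significant figures: 0.5059 → 4 s.f., 0.1354 → 4 s.f., 5.215 → 4 s.f., 0.0422 → 3 s.f.; limit is 3.
Rounded to 3 significant figures: 0.311.

0.311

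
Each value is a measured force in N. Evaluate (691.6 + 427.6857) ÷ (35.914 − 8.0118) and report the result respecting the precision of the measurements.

691.6 + 427.6857 = 1119.2857, limited to 1 d.p. → 5 s.f.; 35.914 − 8.0118 = 27.9022, limited to 3 d.p. → 5 s.f.
Carrying full precision, 1119.2857 ÷ 27.9022 = 40.1146038664…; keep min(5, 5) = 5 s.f.
Rounded to 5 significant figures: 40.115.

40.115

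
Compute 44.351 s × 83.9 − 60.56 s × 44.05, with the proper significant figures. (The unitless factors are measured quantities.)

1.05 × 10³ s

44.351 × 83.9 = 3721.0489 → 3.72 × 10³ s (3 s.f., last digit at the 10^1 place).
60.56 × 44.05 = 2667.668 → 2668 s (4 s.f., last digit at the 10^0 place).
Difference: 1053.3809 s; keep the coarser place, 10^1.
Result: 1.05 × 10³ s.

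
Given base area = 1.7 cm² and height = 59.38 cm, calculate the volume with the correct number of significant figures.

volume = 1.7 cm² × 59.38 cm = 100.946 cm³.
1.7 has 2 significant figures; 59.38 has 4.
Division/multiplication keeps the fewest: 2 significant figures.
Rounded: 1.0 × 10² cm³.

1.0 × 10² cm³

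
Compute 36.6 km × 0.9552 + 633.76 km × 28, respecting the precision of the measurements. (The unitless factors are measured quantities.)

36.6 × 0.9552 = 34.96032 → 35.0 km (3 s.f., last digit at the 10^-1 place).
633.76 × 28 = 17745.28 → 1.8 × 10^4 km (2 s.f., last digit at the 10^3 place).
Sum: 17780.24032 km; keep the coarser place, 10^3.
Result: 1.8 × 10^4 km.

1.8 × 10^4 km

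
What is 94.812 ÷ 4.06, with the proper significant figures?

23.4

94.812 ÷ 4.06 = 23.3527093596…
Multiplication/division keeps the fewest significant figures: 94.812 → 5 s.f., 4.06 → 3 s.f.; limit is 3.
Rounded to 3 significant figures: 23.4.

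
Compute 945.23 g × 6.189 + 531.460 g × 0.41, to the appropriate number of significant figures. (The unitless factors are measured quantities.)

6.07 × 10^3 g

945.23 × 6.189 = 5850.02847 → 5.850 × 10^3 g (4 s.f., last digit at the 10^0 place).
531.460 × 0.41 = 217.8986 → 2.2 × 10^2 g (2 s.f., last digit at the 10^1 place).
Sum: 6067.92707 g; keep the coarser place, 10^1.
Result: 6.07 × 10^3 g.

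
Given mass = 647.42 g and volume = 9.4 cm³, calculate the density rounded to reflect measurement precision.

density = 647.42 g ÷ 9.4 cm³ = 68.8744680851… g/cm³.
647.42 has 5 significant figures; 9.4 has 2.
Division/multiplication keeps the fewest: 2 significant figures.
Rounded: 69 g/cm³.

69 g/cm³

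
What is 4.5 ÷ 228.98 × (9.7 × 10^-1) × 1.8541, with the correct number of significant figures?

4.5 ÷ 228.98 × (9.7 × 10^-1) × 1.8541 = 0.0353443379334…
Multiplication/division keeps the fewest significant figures: 4.5 → 2 s.f., 228.98 → 5 s.f., 9.7 × 10^-1 → 2 s.f., 1.8541 → 5 s.f.; limit is 2.
Rounded to 2 significant figures: 0.035.

0.035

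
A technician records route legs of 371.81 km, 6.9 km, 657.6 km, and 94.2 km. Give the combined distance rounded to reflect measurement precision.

371.81 km + 6.9 km + 657.6 km + 94.2 km = 1130.51 km.
Addition/subtraction keeps the fewest decimal places: 371.81 → 2 decimal places, 6.9 → 1 decimal place, 657.6 → 1 decimal place, 94.2 → 1 decimal place; limit is 1.
Rounded to 1 decimal place: 1130.5 km.

1130.5 km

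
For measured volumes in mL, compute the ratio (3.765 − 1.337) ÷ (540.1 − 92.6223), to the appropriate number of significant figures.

0.005426

3.765 − 1.337 = 2.428, limited to 3 d.p. → 4 s.f.; 540.1 − 92.6223 = 447.4777, limited to 1 d.p. → 4 s.f.
Carrying full precision, 2.428 ÷ 447.4777 = 0.00542596871308…; keep min(4, 4) = 4 s.f.
Rounded to 4 significant figures: 0.005426.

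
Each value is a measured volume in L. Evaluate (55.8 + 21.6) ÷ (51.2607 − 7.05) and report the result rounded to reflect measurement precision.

1.75

55.8 + 21.6 = 77.4, limited to 1 d.p. → 3 s.f.; 51.2607 − 7.05 = 44.2107, limited to 2 d.p. → 4 s.f.
Carrying full precision, 77.4 ÷ 44.2107 = 1.75070740794…; keep min(3, 4) = 3 s.f.
Rounded to 3 significant figures: 1.75.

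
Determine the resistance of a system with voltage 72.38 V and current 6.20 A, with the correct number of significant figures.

resistance = 72.38 V ÷ 6.20 A = 11.6741935484… Ω.
72.38 has 4 significant figures; 6.20 has 3.
Division/multiplication keeps the fewest: 3 significant figures.
Rounded: 11.7 Ω.

11.7 Ω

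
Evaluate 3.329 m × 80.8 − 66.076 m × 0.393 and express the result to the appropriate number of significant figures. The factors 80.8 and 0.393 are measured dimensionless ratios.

243 m

3.329 × 80.8 = 268.9832 → 269 m (3 s.f., last digit at the 10^0 place).
66.076 × 0.393 = 25.967868 → 26.0 m (3 s.f., last digit at the 10^-1 place).
Difference: 243.015332 m; keep the coarser place, 10^0.
Result: 243 m.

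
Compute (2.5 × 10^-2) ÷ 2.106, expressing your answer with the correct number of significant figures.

(2.5 × 10^-2) ÷ 2.106 = 0.0118708452042…
Multiplication/division keeps the fewest significant figures: 2.5 × 10^-2 → 2 s.f., 2.106 → 4 s.f.; limit is 2.
Rounded to 2 significant figures: 1.2 × 10^-2.

1.2 × 10^-2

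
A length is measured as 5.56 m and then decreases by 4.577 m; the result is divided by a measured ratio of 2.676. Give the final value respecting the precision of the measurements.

3.7 × 10^-1 m

5.56 m − 4.577 m = 0.983 m; the difference is limited to 2 decimal places (2 s.f.).
Carrying full precision, 0.983 ÷ 2.676 = 0.367339312407… m; 2.676 has 4 s.f., so the result keeps min(2, 4) = 2 s.f.
Rounded to 2 significant figures: 3.7 × 10^-1 m.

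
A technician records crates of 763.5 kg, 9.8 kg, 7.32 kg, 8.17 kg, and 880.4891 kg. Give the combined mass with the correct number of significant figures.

1669.3 kg

763.5 kg + 9.8 kg + 7.32 kg + 8.17 kg + 880.4891 kg = 1669.2791 kg.
Addition/subtraction keeps the fewest decimal places: 763.5 → 1 decimal place, 9.8 → 1 decimal place, 7.32 → 2 decimal places, 8.17 → 2 decimal places, 880.4891 → 4 decimal places; limit is 1.
Rounded to 1 decimal place: 1669.3 kg.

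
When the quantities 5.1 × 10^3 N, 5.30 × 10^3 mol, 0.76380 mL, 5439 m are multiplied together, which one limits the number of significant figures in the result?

5.1 × 10^3 N → 2 s.f.; 5.30 × 10^3 mol → 3 s.f.; 0.76380 mL → 5 s.f.; 5439 m → 4 s.f.
The fewest is 2 significant figures, from 5.1 × 10^3 N.

5.1 × 10^3 N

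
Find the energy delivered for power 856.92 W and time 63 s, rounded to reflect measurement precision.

energy delivered = 856.92 W × 63 s = 53985.96 J.
856.92 has 5 significant figures; 63 has 2.
Division/multiplication keeps the fewest: 2 significant figures.
Rounded: 5.4 × 10⁴ J.

5.4 × 10⁴ J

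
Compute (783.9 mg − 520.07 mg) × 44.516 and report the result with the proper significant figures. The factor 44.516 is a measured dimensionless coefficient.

1.174 × 10^4 mg

783.9 mg − 520.07 mg = 263.83 mg; the difference is limited to 1 decimal place (4 s.f.).
Carrying full precision, 263.83 × 44.516 = 11744.65628 mg; 44.516 has 5 s.f., so the result keeps min(4, 5) = 4 s.f.
Rounded to 4 significant figures: 1.174 × 10^4 mg.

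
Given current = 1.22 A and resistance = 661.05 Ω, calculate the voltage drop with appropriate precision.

voltage drop = 1.22 A × 661.05 Ω = 806.481 V.
1.22 has 3 significant figures; 661.05 has 5.
Division/multiplication keeps the fewest: 3 significant figures.
Rounded: 806 V.

806 V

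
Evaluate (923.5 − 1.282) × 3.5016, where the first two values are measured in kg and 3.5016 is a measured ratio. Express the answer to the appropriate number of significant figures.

923.5 kg − 1.282 kg = 922.218 kg; the difference is limited to 1 decimal place (4 s.f.).
Carrying full precision, 922.218 × 3.5016 = 3229.2385488 kg; 3.5016 has 5 s.f., so the result keeps min(4, 5) = 4 s.f.
Rounded to 4 significant figures: 3229 kg.

3229 kg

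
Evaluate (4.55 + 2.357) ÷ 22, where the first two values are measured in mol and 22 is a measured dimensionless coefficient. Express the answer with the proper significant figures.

0.31 mol

4.55 mol + 2.357 mol = 6.907 mol; the sum is limited to 2 decimal places (3 s.f.).
Carrying full precision, 6.907 ÷ 22 = 0.313954545455… mol; 22 has 2 s.f., so the result keeps min(3, 2) = 2 s.f.
Rounded to 2 significant figures: 0.31 mol.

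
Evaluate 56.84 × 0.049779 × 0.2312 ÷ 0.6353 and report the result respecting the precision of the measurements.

1.030

56.84 × 0.049779 × 0.2312 ÷ 0.6353 = 1.02969644079…
Multiplication/division keeps the fewest significant figures: 56.84 → 4 s.f., 0.049779 → 5 s.f., 0.2312 → 4 s.f., 0.6353 → 4 s.f.; limit is 4.
Rounded to 4 significant figures: 1.030.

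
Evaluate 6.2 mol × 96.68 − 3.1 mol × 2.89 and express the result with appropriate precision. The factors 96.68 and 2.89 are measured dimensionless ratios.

6.2 × 96.68 = 599.416 → 6.0 × 10² mol (2 s.f., last digit at the 10^1 place).
3.1 × 2.89 = 8.959 → 9.0 mol (2 s.f., last digit at the 10^-1 place).
Difference: 590.457 mol; keep the coarser place, 10^1.
Result: 5.9 × 10² mol.

5.9 × 10² mol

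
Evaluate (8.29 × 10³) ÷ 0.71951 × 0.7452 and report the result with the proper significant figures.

8.59 × 10³

(8.29 × 10³) ÷ 0.71951 × 0.7452 = 8585.9932454…
Multiplication/division keeps the fewest significant figures: 8.29 × 10³ → 3 s.f., 0.71951 → 5 s.f., 0.7452 → 4 s.f.; limit is 3.
Rounded to 3 significant figures: 8.59 × 10³.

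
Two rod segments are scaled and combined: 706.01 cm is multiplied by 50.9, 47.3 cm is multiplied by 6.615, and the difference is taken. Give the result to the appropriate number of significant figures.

3.56 × 10⁴ cm

706.01 × 50.9 = 35935.909 → 3.59 × 10⁴ cm (3 s.f., last digit at the 10^2 place).
47.3 × 6.615 = 312.8895 → 313 cm (3 s.f., last digit at the 10^0 place).
Difference: 35623.0195 cm; keep the coarser place, 10^2.
Result: 3.56 × 10⁴ cm.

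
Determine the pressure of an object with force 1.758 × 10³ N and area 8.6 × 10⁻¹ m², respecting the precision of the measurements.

2.0 × 10³ Pa

pressure = 1.758 × 10³ N ÷ 8.6 × 10⁻¹ m² = 2044.18604651… Pa.
1.758 × 10³ has 4 significant figures; 8.6 × 10⁻¹ has 2.
Division/multiplication keeps the fewest: 2 significant figures.
Rounded: 2.0 × 10³ Pa.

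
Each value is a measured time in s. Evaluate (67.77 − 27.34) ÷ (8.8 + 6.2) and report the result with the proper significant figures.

67.77 − 27.34 = 40.43, limited to 2 d.p. → 4 s.f.; 8.8 + 6.2 = 15.0, limited to 1 d.p. → 3 s.f.
Carrying full precision, 40.43 ÷ 15.0 = 2.69533333333…; keep min(4, 3) = 3 s.f.
Rounded to 3 significant figures: 2.70.

2.70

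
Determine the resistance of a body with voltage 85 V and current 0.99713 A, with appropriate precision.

85 Ω

resistance = 85 V ÷ 0.99713 A = 85.2446521517… Ω.
85 has 2 significant figures; 0.99713 has 5.
Division/multiplication keeps the fewest: 2 significant figures.
Rounded: 85 Ω.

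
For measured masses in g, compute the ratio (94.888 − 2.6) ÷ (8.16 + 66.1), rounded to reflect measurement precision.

1.24

94.888 − 2.6 = 92.288, limited to 1 d.p. → 3 s.f.; 8.16 + 66.1 = 74.26, limited to 1 d.p. → 3 s.f.
Carrying full precision, 92.288 ÷ 74.26 = 1.24276865069…; keep min(3, 3) = 3 s.f.
Rounded to 3 significant figures: 1.24.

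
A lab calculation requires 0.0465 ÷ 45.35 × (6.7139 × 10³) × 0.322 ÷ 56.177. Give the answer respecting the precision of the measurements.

0.0465 ÷ 45.35 × (6.7139 × 10³) × 0.322 ÷ 56.177 = 0.0394591620645…
Multiplication/division keeps the fewest significant figures: 0.0465 → 3 s.f., 45.35 → 4 s.f., 6.7139 × 10³ → 5 s.f., 0.322 → 3 s.f., 56.177 → 5 s.f.; limit is 3.
Rounded to 3 significant figures: 0.0395.

0.0395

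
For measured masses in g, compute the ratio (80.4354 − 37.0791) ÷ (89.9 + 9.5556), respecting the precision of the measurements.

0.436

80.4354 − 37.0791 = 43.3563, limited to 4 d.p. → 6 s.f.; 89.9 + 9.5556 = 99.4556, limited to 1 d.p. → 3 s.f.
Carrying full precision, 43.3563 ÷ 99.4556 = 0.435936236874…; keep min(6, 3) = 3 s.f.
Rounded to 3 significant figures: 0.436.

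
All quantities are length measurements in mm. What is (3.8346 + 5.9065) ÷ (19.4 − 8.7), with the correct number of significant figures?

3.8346 + 5.9065 = 9.7411, limited to 4 d.p. → 5 s.f.; 19.4 − 8.7 = 10.7, limited to 1 d.p. → 3 s.f.
Carrying full precision, 9.7411 ÷ 10.7 = 0.91038317757…; keep min(5, 3) = 3 s.f.
Rounded to 3 significant figures: 0.910.

0.910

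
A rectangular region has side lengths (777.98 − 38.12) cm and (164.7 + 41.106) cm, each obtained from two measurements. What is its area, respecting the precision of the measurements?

777.98 − 38.12 = 739.86, limited to 2 d.p. → 5 s.f.; 164.7 + 41.106 = 205.806, limited to 1 d.p. → 4 s.f.
Carrying full precision, 739.86 × 205.806 = 152267.62716; keep min(5, 4) = 4 s.f.
Rounded to 4 significant figures: 1.523 × 10⁵ cm².

1.523 × 10⁵ cm²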